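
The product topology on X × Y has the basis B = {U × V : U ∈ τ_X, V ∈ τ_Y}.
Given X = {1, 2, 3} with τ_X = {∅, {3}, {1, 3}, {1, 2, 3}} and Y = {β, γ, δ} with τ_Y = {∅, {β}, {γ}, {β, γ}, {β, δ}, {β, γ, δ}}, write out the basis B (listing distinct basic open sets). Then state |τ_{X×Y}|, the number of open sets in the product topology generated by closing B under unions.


Basis B = {∅ × ∅, {3} × {β}, {3} × {γ}, {1, 3} × {β}, {1, 3} × {γ}, {3} × {β, γ}, {3} × {β, δ}, {1, 2, 3} × {β}, {1, 2, 3} × {γ}, {3} × {β, γ, δ}, {1, 3} × {β, γ}, {1, 3} × {β, δ}, {1, 3} × {β, γ, δ}, {1, 2, 3} × {β, γ}, {1, 2, 3} × {β, δ}, {1, 2, 3} × {β, γ, δ}}; |τ_{X×Y}| = 40.

Enumerate products U × V with U ∈ τ_X, V ∈ τ_Y (deduplicated):
  ∅ × ∅ = {} (∅)
  {3} × {β} = {(3,β)}
  {3} × {γ} = {(3,γ)}
  {1, 3} × {β} = {(1,β), (3,β)}
  {1, 3} × {γ} = {(1,γ), (3,γ)}
  {3} × {β, γ} = {(3,β), (3,γ)}
  {3} × {β, δ} = {(3,β), (3,δ)}
  {1, 2, 3} × {β} = {(1,β), (2,β), (3,β)}
  {1, 2, 3} × {γ} = {(1,γ), (2,γ), (3,γ)}
  {3} × {β, γ, δ} = {(3,β), (3,γ), (3,δ)}
  {1, 3} × {β, γ} = {(1,β), (1,γ), (3,β), (3,γ)}
  {1, 3} × {β, δ} = {(1,β), (1,δ), (3,β), (3,δ)}
  {1, 3} × {β, γ, δ} = {(1,β), (1,γ), (1,δ), (3,β), (3,γ), (3,δ)}
  {1, 2, 3} × {β, γ} = {(1,β), (1,γ), (2,β), (2,γ), (3,β), (3,γ)}
  {1, 2, 3} × {β, δ} = {(1,β), (1,δ), (2,β), (2,δ), (3,β), (3,δ)}
  {1, 2, 3} × {β, γ, δ} = {(1,β), (1,γ), (1,δ), (2,β), (2,γ), (2,δ), (3,β), (3,γ), (3,δ)}
These 16 distinct sets form the basis B.
Close under arbitrary unions to get τ_{X×Y}; counting gives |τ_{X×Y}| = 40.


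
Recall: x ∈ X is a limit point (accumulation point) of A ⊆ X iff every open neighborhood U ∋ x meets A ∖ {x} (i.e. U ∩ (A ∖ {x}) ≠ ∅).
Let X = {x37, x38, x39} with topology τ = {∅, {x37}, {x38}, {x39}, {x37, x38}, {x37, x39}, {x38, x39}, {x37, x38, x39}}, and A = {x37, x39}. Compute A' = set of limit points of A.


A' = ∅

For each x ∈ X, list the open sets U ∈ τ with x ∈ U, then check whether U ∩ (A ∖ {x}) ≠ ∅ for every such U.
  x = x37: open {x37} ∋ x has {x37} ∩ (A ∖ {x37}) = ∅, so x is NOT a limit point.
  x = x38: open {x38} ∋ x has {x38} ∩ (A ∖ {x38}) = ∅, so x is NOT a limit point.
  x = x39: open {x39} ∋ x has {x39} ∩ (A ∖ {x39}) = ∅, so x is NOT a limit point.
Collecting: A' = ∅.


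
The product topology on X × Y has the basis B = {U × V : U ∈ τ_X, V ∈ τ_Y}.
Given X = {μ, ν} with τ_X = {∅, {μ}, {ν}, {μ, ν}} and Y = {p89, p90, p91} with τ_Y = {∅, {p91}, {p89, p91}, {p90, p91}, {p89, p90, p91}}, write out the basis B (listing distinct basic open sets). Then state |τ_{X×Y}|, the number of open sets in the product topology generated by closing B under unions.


Basis B = {∅ × ∅, {μ} × {p91}, {ν} × {p91}, {μ} × {p89, p91}, {μ} × {p90, p91}, {μ, ν} × {p91}, {ν} × {p89, p91}, {ν} × {p90, p91}, {μ} × {p89, p90, p91}, {ν} × {p89, p90, p91}, {μ, ν} × {p89, p91}, {μ, ν} × {p90, p91}, {μ, ν} × {p89, p90, p91}}; |τ_{X×Y}| = 25.

Enumerate products U × V with U ∈ τ_X, V ∈ τ_Y (deduplicated):
  ∅ × ∅ = {} (∅)
  {μ} × {p91} = {(μ,p91)}
  {ν} × {p91} = {(ν,p91)}
  {μ} × {p89, p91} = {(μ,p89), (μ,p91)}
  {μ} × {p90, p91} = {(μ,p90), (μ,p91)}
  {μ, ν} × {p91} = {(μ,p91), (ν,p91)}
  {ν} × {p89, p91} = {(ν,p89), (ν,p91)}
  {ν} × {p90, p91} = {(ν,p90), (ν,p91)}
  {μ} × {p89, p90, p91} = {(μ,p89), (μ,p90), (μ,p91)}
  {ν} × {p89, p90, p91} = {(ν,p89), (ν,p90), (ν,p91)}
  {μ, ν} × {p89, p91} = {(μ,p89), (μ,p91), (ν,p89), (ν,p91)}
  {μ, ν} × {p90, p91} = {(μ,p90), (μ,p91), (ν,p90), (ν,p91)}
  {μ, ν} × {p89, p90, p91} = {(μ,p89), (μ,p90), (μ,p91), (ν,p89), (ν,p90), (ν,p91)}
These 13 distinct sets form the basis B.
Close under arbitrary unions to get τ_{X×Y}; counting gives |τ_{X×Y}| = 25.


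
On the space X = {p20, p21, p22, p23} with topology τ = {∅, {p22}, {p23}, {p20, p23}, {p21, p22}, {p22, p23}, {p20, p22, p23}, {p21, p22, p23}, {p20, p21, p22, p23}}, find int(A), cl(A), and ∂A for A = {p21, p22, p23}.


int(A) = {p21, p22, p23}, cl(A) = {p20, p21, p22, p23}, ∂A = {p20}.

Closed sets in (X, τ) are complements of opens:
  closed(X, τ) = {∅, {p20}, {p21}, {p20, p21}, {p20, p23}, {p21, p22}, {p20, p21, p22}, {p20, p21, p23}, {p20, p21, p22, p23}}.
int(A) = ⋃ {U ∈ τ : U ⊆ A}. Opens contained in A: ∅, {p22}, {p23}, {p21, p22}, {p22, p23}, {p21, p22, p23}.
Taking the union of these: int(A) = {p21, p22, p23}.
cl(A) = ⋂ {C closed : A ⊆ C}. Closed sets containing A: {p20, p21, p22, p23}.
Intersecting these: cl(A) = {p20, p21, p22, p23}.
∂A = cl(A) ∖ int(A) = {p20, p21, p22, p23} ∖ {p21, p22, p23} = {p20}.


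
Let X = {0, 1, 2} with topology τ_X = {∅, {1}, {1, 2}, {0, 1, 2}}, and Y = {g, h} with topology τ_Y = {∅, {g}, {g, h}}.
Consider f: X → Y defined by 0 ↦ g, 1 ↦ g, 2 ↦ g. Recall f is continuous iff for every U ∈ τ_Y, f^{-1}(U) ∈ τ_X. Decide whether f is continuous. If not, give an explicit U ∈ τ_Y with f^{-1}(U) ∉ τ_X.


f IS continuous.

Compute f^{-1}(U) for each U ∈ τ_Y:
  U = ∅: f^{-1}(U) = ∅ ∈ τ_X ✓.
  U = {g}: f^{-1}(U) = {0, 1, 2} ∈ τ_X ✓.
  U = {g, h}: f^{-1}(U) = {0, 1, 2} ∈ τ_X ✓.
Every preimage lies in τ_X, so f IS continuous.


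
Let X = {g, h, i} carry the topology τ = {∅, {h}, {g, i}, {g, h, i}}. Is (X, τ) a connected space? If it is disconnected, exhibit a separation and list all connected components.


(X, τ) is disconnected; components = [{h}, {g, i}].

Find clopen sets (U ∈ τ with X ∖ U ∈ τ):
  U = ∅, X ∖ U = {g, h, i} — both open, so U is clopen.
  U = {h}, X ∖ U = {g, i} — both open, so U is clopen.
  U = {g, i}, X ∖ U = {h} — both open, so U is clopen.
  U = {g, h, i}, X ∖ U = ∅ — both open, so U is clopen.
Nontrivial clopen(s) exist: e.g. {g, i}. So (X, τ) is disconnected.
Compute connected components by grouping points that agree on all clopens:
  component: {h}
  component: {g, i}


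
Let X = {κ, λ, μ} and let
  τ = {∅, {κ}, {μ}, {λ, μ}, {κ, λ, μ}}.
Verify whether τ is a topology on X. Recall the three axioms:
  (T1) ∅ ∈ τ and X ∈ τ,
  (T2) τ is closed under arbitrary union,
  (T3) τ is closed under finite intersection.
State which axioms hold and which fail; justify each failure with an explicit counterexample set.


τ is NOT a topology on X.

Axiom (T1): ∅ ∈ τ? Yes; X ∈ τ? Yes.
Axiom (T2/T3): check pairwise unions and intersections of members of τ.
Counterexample for (T2): {κ} ∪ {μ} = {κ, μ} ∉ τ. Therefore τ is NOT a topology.


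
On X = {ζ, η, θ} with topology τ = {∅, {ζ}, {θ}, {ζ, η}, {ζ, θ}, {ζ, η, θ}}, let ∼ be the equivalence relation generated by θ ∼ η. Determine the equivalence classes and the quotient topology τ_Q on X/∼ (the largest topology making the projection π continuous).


X/∼ = {[ζ], [η=θ]}; |τ_Q| = 3.

Equivalence classes: [ζ], [η=θ].
Quotient map π: X → X/∼ sends ζ ↦ [ζ], η ↦ [η=θ], θ ↦ [η=θ].
For each subset V ⊆ X/∼, compute π^{-1}(V) ⊆ X and check whether π^{-1}(V) ∈ τ. V is open in τ_Q iff π^{-1}(V) ∈ τ.
  V = {}: π^{-1}(V) = ∅ ∈ τ ✓.
  V = {[ζ]}: π^{-1}(V) = {ζ} ∈ τ ✓.
  V = {[η=θ]}: π^{-1}(V) = {η, θ} ∉ τ ✗.
  V = {[ζ], [η=θ]}: π^{-1}(V) = {ζ, η, θ} ∈ τ ✓.
Open sets in the quotient: τ_Q = {{}, {[ζ]}, {[ζ], [η=θ]}} (3 elements).


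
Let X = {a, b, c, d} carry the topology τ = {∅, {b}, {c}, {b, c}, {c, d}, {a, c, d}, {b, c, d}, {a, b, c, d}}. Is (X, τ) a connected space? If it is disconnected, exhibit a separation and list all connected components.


(X, τ) is disconnected; components = [{b}, {a, c, d}].

Find clopen sets (U ∈ τ with X ∖ U ∈ τ):
  U = ∅, X ∖ U = {a, b, c, d} — both open, so U is clopen.
  U = {b}, X ∖ U = {a, c, d} — both open, so U is clopen.
  U = {a, c, d}, X ∖ U = {b} — both open, so U is clopen.
  U = {a, b, c, d}, X ∖ U = ∅ — both open, so U is clopen.
Nontrivial clopen(s) exist: e.g. {b}. So (X, τ) is disconnected.
Compute connected components by grouping points that agree on all clopens:
  component: {b}
  component: {a, c, d}


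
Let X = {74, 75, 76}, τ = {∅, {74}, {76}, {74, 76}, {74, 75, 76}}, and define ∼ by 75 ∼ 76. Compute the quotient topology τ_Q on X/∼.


X/∼ = {[74], [75=76]}; |τ_Q| = 3.

Equivalence classes: [74], [75=76].
Quotient map π: X → X/∼ sends 74 ↦ [74], 75 ↦ [75=76], 76 ↦ [75=76].
For each subset V ⊆ X/∼, compute π^{-1}(V) ⊆ X and check whether π^{-1}(V) ∈ τ. V is open in τ_Q iff π^{-1}(V) ∈ τ.
  V = {}: π^{-1}(V) = ∅ ∈ τ ✓.
  V = {[74]}: π^{-1}(V) = {74} ∈ τ ✓.
  V = {[75=76]}: π^{-1}(V) = {75, 76} ∉ τ ✗.
  V = {[74], [75=76]}: π^{-1}(V) = {74, 75, 76} ∈ τ ✓.
Open sets in the quotient: τ_Q = {{}, {[74]}, {[74], [75=76]}} (3 elements).


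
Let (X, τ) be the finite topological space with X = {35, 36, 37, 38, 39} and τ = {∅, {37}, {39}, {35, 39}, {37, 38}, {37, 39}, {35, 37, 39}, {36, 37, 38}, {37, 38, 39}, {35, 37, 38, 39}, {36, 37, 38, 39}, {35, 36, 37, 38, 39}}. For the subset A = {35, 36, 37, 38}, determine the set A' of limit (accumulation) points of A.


A' = {36, 38}

For each x ∈ X, list the open sets U ∈ τ with x ∈ U, then check whether U ∩ (A ∖ {x}) ≠ ∅ for every such U.
  x = 35: open {35, 39} ∋ x has {35, 39} ∩ (A ∖ {35}) = ∅, so x is NOT a limit point.
  x = 36: opens ∋ x are {36, 37, 38}, {36, 37, 38, 39}, {35, 36, 37, 38, 39}; each meets A ∖ {36}, so x IS a limit point.
  x = 37: open {37} ∋ x has {37} ∩ (A ∖ {37}) = ∅, so x is NOT a limit point.
  x = 38: opens ∋ x are {37, 38}, {36, 37, 38}, {37, 38, 39}, {35, 37, 38, 39}, {36, 37, 38, 39}, {35, 36, 37, 38, 39}; each meets A ∖ {38}, so x IS a limit point.
  x = 39: open {39} ∋ x has {39} ∩ (A ∖ {39}) = ∅, so x is NOT a limit point.
Collecting: A' = {36, 38}.


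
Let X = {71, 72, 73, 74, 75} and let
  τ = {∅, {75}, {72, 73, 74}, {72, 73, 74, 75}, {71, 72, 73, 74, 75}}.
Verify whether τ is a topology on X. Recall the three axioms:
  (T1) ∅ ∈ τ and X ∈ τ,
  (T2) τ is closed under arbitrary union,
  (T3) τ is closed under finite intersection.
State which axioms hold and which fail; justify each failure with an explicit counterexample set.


τ IS a topology on X.

Axiom (T1): ∅ ∈ τ? Yes; X ∈ τ? Yes.
Axiom (T2/T3): check pairwise unions and intersections of members of τ.
All pairwise intersections and unions checked — each lies in τ. Therefore τ satisfies (T1), (T2), (T3): it IS a topology on X.


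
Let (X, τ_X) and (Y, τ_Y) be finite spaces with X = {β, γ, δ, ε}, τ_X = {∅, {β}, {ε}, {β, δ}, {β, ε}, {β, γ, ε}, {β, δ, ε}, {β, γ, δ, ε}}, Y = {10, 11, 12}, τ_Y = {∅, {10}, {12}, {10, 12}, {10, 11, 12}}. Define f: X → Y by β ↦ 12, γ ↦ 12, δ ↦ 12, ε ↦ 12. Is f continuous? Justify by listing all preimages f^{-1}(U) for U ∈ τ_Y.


f IS continuous.

Compute f^{-1}(U) for each U ∈ τ_Y:
  U = ∅: f^{-1}(U) = ∅ ∈ τ_X ✓.
  U = {10}: f^{-1}(U) = ∅ ∈ τ_X ✓.
  U = {12}: f^{-1}(U) = {β, γ, δ, ε} ∈ τ_X ✓.
  U = {10, 12}: f^{-1}(U) = {β, γ, δ, ε} ∈ τ_X ✓.
  U = {10, 11, 12}: f^{-1}(U) = {β, γ, δ, ε} ∈ τ_X ✓.
Every preimage lies in τ_X, so f IS continuous.


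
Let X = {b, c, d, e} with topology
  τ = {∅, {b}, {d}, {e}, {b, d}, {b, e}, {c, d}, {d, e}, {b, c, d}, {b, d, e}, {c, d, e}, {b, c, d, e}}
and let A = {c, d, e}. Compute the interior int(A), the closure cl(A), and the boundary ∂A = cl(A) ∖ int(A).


int(A) = {c, d, e}, cl(A) = {c, d, e}, ∂A = ∅.

Closed sets in (X, τ) are complements of opens:
  closed(X, τ) = {∅, {b}, {c}, {e}, {b, c}, {b, e}, {c, d}, {c, e}, {b, c, d}, {b, c, e}, {c, d, e}, {b, c, d, e}}.
int(A) = ⋃ {U ∈ τ : U ⊆ A}. Opens contained in A: ∅, {d}, {e}, {c, d}, {d, e}, {c, d, e}.
Taking the union of these: int(A) = {c, d, e}.
cl(A) = ⋂ {C closed : A ⊆ C}. Closed sets containing A: {c, d, e}, {b, c, d, e}.
Intersecting these: cl(A) = {c, d, e}.
∂A = cl(A) ∖ int(A) = {c, d, e} ∖ {c, d, e} = ∅.


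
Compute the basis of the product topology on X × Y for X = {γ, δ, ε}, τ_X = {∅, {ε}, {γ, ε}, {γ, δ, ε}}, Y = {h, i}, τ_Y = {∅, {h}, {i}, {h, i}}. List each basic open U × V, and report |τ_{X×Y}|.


Basis B = {∅ × ∅, {ε} × {h}, {ε} × {i}, {γ, ε} × {h}, {γ, ε} × {i}, {ε} × {h, i}, {γ, δ, ε} × {h}, {γ, δ, ε} × {i}, {γ, ε} × {h, i}, {γ, δ, ε} × {h, i}}; |τ_{X×Y}| = 16.

Enumerate products U × V with U ∈ τ_X, V ∈ τ_Y (deduplicated):
  ∅ × ∅ = {} (∅)
  {ε} × {h} = {(ε,h)}
  {ε} × {i} = {(ε,i)}
  {γ, ε} × {h} = {(γ,h), (ε,h)}
  {γ, ε} × {i} = {(γ,i), (ε,i)}
  {ε} × {h, i} = {(ε,h), (ε,i)}
  {γ, δ, ε} × {h} = {(γ,h), (δ,h), (ε,h)}
  {γ, δ, ε} × {i} = {(γ,i), (δ,i), (ε,i)}
  {γ, ε} × {h, i} = {(γ,h), (γ,i), (ε,h), (ε,i)}
  {γ, δ, ε} × {h, i} = {(γ,h), (γ,i), (δ,h), (δ,i), (ε,h), (ε,i)}
These 10 distinct sets form the basis B.
Close under arbitrary unions to get τ_{X×Y}; counting gives |τ_{X×Y}| = 16.


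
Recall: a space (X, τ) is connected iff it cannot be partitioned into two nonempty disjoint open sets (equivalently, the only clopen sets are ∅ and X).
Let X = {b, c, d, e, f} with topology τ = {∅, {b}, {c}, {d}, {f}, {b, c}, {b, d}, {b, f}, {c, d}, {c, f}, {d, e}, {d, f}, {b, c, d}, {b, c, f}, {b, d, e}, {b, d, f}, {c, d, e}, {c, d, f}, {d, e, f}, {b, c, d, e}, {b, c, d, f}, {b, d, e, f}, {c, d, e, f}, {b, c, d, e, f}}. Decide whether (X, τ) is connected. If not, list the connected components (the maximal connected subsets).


(X, τ) is disconnected; components = [{b}, {c}, {f}, {d, e}].

Find clopen sets (U ∈ τ with X ∖ U ∈ τ):
  U = ∅, X ∖ U = {b, c, d, e, f} — both open, so U is clopen.
  U = {b}, X ∖ U = {c, d, e, f} — both open, so U is clopen.
  U = {c}, X ∖ U = {b, d, e, f} — both open, so U is clopen.
  U = {f}, X ∖ U = {b, c, d, e} — both open, so U is clopen.
  U = {b, c}, X ∖ U = {d, e, f} — both open, so U is clopen.
  U = {b, f}, X ∖ U = {c, d, e} — both open, so U is clopen.
  U = {c, f}, X ∖ U = {b, d, e} — both open, so U is clopen.
  U = {d, e}, X ∖ U = {b, c, f} — both open, so U is clopen.
  U = {b, c, f}, X ∖ U = {d, e} — both open, so U is clopen.
  U = {b, d, e}, X ∖ U = {c, f} — both open, so U is clopen.
  U = {c, d, e}, X ∖ U = {b, f} — both open, so U is clopen.
  U = {d, e, f}, X ∖ U = {b, c} — both open, so U is clopen.
  U = {b, c, d, e}, X ∖ U = {f} — both open, so U is clopen.
  U = {b, d, e, f}, X ∖ U = {c} — both open, so U is clopen.
  U = {c, d, e, f}, X ∖ U = {b} — both open, so U is clopen.
  U = {b, c, d, e, f}, X ∖ U = ∅ — both open, so U is clopen.
Nontrivial clopen(s) exist: e.g. {f}. So (X, τ) is disconnected.
Compute connected components by grouping points that agree on all clopens:
  component: {b}
  component: {c}
  component: {f}
  component: {d, e}


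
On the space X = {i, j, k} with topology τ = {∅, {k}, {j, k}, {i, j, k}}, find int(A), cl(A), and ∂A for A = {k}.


int(A) = {k}, cl(A) = {i, j, k}, ∂A = {i, j}.

Closed sets in (X, τ) are complements of opens:
  closed(X, τ) = {∅, {i}, {i, j}, {i, j, k}}.
int(A) = ⋃ {U ∈ τ : U ⊆ A}. Opens contained in A: ∅, {k}.
Taking the union of these: int(A) = {k}.
cl(A) = ⋂ {C closed : A ⊆ C}. Closed sets containing A: {i, j, k}.
Intersecting these: cl(A) = {i, j, k}.
∂A = cl(A) ∖ int(A) = {i, j, k} ∖ {k} = {i, j}.


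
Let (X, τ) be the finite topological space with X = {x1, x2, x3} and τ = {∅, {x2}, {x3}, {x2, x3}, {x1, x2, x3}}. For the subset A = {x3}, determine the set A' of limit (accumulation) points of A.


A' = {x1}

For each x ∈ X, list the open sets U ∈ τ with x ∈ U, then check whether U ∩ (A ∖ {x}) ≠ ∅ for every such U.
  x = x1: opens ∋ x are {x1, x2, x3}; each meets A ∖ {x1}, so x IS a limit point.
  x = x2: open {x2} ∋ x has {x2} ∩ (A ∖ {x2}) = ∅, so x is NOT a limit point.
  x = x3: open {x3} ∋ x has {x3} ∩ (A ∖ {x3}) = ∅, so x is NOT a limit point.
Collecting: A' = {x1}.


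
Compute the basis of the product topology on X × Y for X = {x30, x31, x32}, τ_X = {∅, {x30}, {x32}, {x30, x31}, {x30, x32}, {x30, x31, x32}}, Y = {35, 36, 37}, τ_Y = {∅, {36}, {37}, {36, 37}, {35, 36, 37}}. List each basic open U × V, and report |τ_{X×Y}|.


Basis B = {∅ × ∅, {x30} × {36}, {x30} × {37}, {x32} × {36}, {x32} × {37}, {x30} × {36, 37}, {x30, x31} × {36}, {x30, x32} × {36}, {x30, x31} × {37}, {x30, x32} × {37}, {x32} × {36, 37}, {x30} × {35, 36, 37}, {x30, x31, x32} × {36}, {x30, x31, x32} × {37}, {x32} × {35, 36, 37}, {x30, x31} × {36, 37}, {x30, x32} × {36, 37}, {x30, x31} × {35, 36, 37}, {x30, x32} × {35, 36, 37}, {x30, x31, x32} × {36, 37}, {x30, x31, x32} × {35, 36, 37}}; |τ_{X×Y}| = 70.

Enumerate products U × V with U ∈ τ_X, V ∈ τ_Y (deduplicated):
  ∅ × ∅ = {} (∅)
  {x30} × {36} = {(x30,36)}
  {x30} × {37} = {(x30,37)}
  {x32} × {36} = {(x32,36)}
  {x32} × {37} = {(x32,37)}
  {x30} × {36, 37} = {(x30,36), (x30,37)}
  {x30, x31} × {36} = {(x30,36), (x31,36)}
  {x30, x32} × {36} = {(x30,36), (x32,36)}
  {x30, x31} × {37} = {(x30,37), (x31,37)}
  {x30, x32} × {37} = {(x30,37), (x32,37)}
  {x32} × {36, 37} = {(x32,36), (x32,37)}
  {x30} × {35, 36, 37} = {(x30,35), (x30,36), (x30,37)}
  {x30, x31, x32} × {36} = {(x30,36), (x31,36), (x32,36)}
  {x30, x31, x32} × {37} = {(x30,37), (x31,37), (x32,37)}
  {x32} × {35, 36, 37} = {(x32,35), (x32,36), (x32,37)}
  {x30, x31} × {36, 37} = {(x30,36), (x30,37), (x31,36), (x31,37)}
  {x30, x32} × {36, 37} = {(x30,36), (x30,37), (x32,36), (x32,37)}
  {x30, x31} × {35, 36, 37} = {(x30,35), (x30,36), (x30,37), (x31,35), (x31,36), (x31,37)}
  {x30, x32} × {35, 36, 37} = {(x30,35), (x30,36), (x30,37), (x32,35), (x32,36), (x32,37)}
  {x30, x31, x32} × {36, 37} = {(x30,36), (x30,37), (x31,36), (x31,37), (x32,36), (x32,37)}
  {x30, x31, x32} × {35, 36, 37} = {(x30,35), (x30,36), (x30,37), (x31,35), (x31,36), (x31,37), (x32,35), (x32,36), (x32,37)}
These 21 distinct sets form the basis B.
Close under arbitrary unions to get τ_{X×Y}; counting gives |τ_{X×Y}| = 70.


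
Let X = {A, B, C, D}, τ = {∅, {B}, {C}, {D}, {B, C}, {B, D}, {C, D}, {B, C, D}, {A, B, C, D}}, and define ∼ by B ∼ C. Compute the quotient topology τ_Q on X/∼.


X/∼ = {[A], [B=C], [D]}; |τ_Q| = 5.

Equivalence classes: [A], [B=C], [D].
Quotient map π: X → X/∼ sends A ↦ [A], B ↦ [B=C], C ↦ [B=C], D ↦ [D].
For each subset V ⊆ X/∼, compute π^{-1}(V) ⊆ X and check whether π^{-1}(V) ∈ τ. V is open in τ_Q iff π^{-1}(V) ∈ τ.
  V = {}: π^{-1}(V) = ∅ ∈ τ ✓.
  V = {[A]}: π^{-1}(V) = {A} ∉ τ ✗.
  V = {[B=C]}: π^{-1}(V) = {B, C} ∈ τ ✓.
  V = {[A], [B=C]}: π^{-1}(V) = {A, B, C} ∉ τ ✗.
  V = {[D]}: π^{-1}(V) = {D} ∈ τ ✓.
  V = {[A], [D]}: π^{-1}(V) = {A, D} ∉ τ ✗.
  V = {[B=C], [D]}: π^{-1}(V) = {B, C, D} ∈ τ ✓.
  V = {[A], [B=C], [D]}: π^{-1}(V) = {A, B, C, D} ∈ τ ✓.
Open sets in the quotient: τ_Q = {{}, {[B=C]}, {[D]}, {[B=C], [D]}, {[A], [B=C], [D]}} (5 elements).


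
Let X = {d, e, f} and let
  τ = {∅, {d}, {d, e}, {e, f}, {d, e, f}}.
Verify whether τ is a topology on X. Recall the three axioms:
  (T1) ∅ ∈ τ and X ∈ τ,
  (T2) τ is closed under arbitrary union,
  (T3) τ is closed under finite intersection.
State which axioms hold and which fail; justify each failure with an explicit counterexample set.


τ is NOT a topology on X.

Axiom (T1): ∅ ∈ τ? Yes; X ∈ τ? Yes.
Axiom (T2/T3): check pairwise unions and intersections of members of τ.
Counterexample for (T3): {d, e} ∩ {e, f} = {e} ∉ τ. Therefore τ is NOT a topology.


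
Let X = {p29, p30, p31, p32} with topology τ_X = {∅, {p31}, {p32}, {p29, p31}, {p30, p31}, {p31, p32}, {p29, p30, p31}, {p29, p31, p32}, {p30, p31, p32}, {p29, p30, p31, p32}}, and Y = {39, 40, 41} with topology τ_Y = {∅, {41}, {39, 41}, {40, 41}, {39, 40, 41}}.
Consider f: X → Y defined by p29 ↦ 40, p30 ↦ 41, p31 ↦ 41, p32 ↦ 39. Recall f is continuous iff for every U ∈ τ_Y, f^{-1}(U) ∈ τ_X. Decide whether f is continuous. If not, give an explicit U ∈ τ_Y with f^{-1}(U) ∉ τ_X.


f IS continuous.

Compute f^{-1}(U) for each U ∈ τ_Y:
  U = ∅: f^{-1}(U) = ∅ ∈ τ_X ✓.
  U = {41}: f^{-1}(U) = {p30, p31} ∈ τ_X ✓.
  U = {39, 41}: f^{-1}(U) = {p30, p31, p32} ∈ τ_X ✓.
  U = {40, 41}: f^{-1}(U) = {p29, p30, p31} ∈ τ_X ✓.
  U = {39, 40, 41}: f^{-1}(U) = {p29, p30, p31, p32} ∈ τ_X ✓.
Every preimage lies in τ_X, so f IS continuous.


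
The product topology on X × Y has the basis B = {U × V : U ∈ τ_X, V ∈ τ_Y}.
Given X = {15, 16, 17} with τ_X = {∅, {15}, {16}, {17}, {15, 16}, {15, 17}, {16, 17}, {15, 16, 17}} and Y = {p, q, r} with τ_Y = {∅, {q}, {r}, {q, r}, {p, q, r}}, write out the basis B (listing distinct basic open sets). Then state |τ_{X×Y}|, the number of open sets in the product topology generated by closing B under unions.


Basis B = {∅ × ∅, {15} × {q}, {15} × {r}, {16} × {q}, {16} × {r}, {17} × {q}, {17} × {r}, {15} × {q, r}, {15, 16} × {q}, {15, 17} × {q}, {15, 16} × {r}, {15, 17} × {r}, {16} × {q, r}, {16, 17} × {q}, {16, 17} × {r}, {17} × {q, r}, {15} × {p, q, r}, {15, 16, 17} × {q}, {15, 16, 17} × {r}, {16} × {p, q, r}, {17} × {p, q, r}, {15, 16} × {q, r}, {15, 17} × {q, r}, {16, 17} × {q, r}, {15, 16} × {p, q, r}, {15, 17} × {p, q, r}, {15, 16, 17} × {q, r}, {16, 17} × {p, q, r}, {15, 16, 17} × {p, q, r}}; |τ_{X×Y}| = 125.

Enumerate products U × V with U ∈ τ_X, V ∈ τ_Y (deduplicated):
  ∅ × ∅ = {} (∅)
  {15} × {q} = {(15,q)}
  {15} × {r} = {(15,r)}
  {16} × {q} = {(16,q)}
  {16} × {r} = {(16,r)}
  {17} × {q} = {(17,q)}
  {17} × {r} = {(17,r)}
  {15} × {q, r} = {(15,q), (15,r)}
  {15, 16} × {q} = {(15,q), (16,q)}
  {15, 17} × {q} = {(15,q), (17,q)}
  {15, 16} × {r} = {(15,r), (16,r)}
  {15, 17} × {r} = {(15,r), (17,r)}
  {16} × {q, r} = {(16,q), (16,r)}
  {16, 17} × {q} = {(16,q), (17,q)}
  {16, 17} × {r} = {(16,r), (17,r)}
  {17} × {q, r} = {(17,q), (17,r)}
  {15} × {p, q, r} = {(15,p), (15,q), (15,r)}
  {15, 16, 17} × {q} = {(15,q), (16,q), (17,q)}
  {15, 16, 17} × {r} = {(15,r), (16,r), (17,r)}
  {16} × {p, q, r} = {(16,p), (16,q), (16,r)}
  {17} × {p, q, r} = {(17,p), (17,q), (17,r)}
  {15, 16} × {q, r} = {(15,q), (15,r), (16,q), (16,r)}
  {15, 17} × {q, r} = {(15,q), (15,r), (17,q), (17,r)}
  {16, 17} × {q, r} = {(16,q), (16,r), (17,q), (17,r)}
  {15, 16} × {p, q, r} = {(15,p), (15,q), (15,r), (16,p), (16,q), (16,r)}
  {15, 17} × {p, q, r} = {(15,p), (15,q), (15,r), (17,p), (17,q), (17,r)}
  {15, 16, 17} × {q, r} = {(15,q), (15,r), (16,q), (16,r), (17,q), (17,r)}
  {16, 17} × {p, q, r} = {(16,p), (16,q), (16,r), (17,p), (17,q), (17,r)}
  {15, 16, 17} × {p, q, r} = {(15,p), (15,q), (15,r), (16,p), (16,q), (16,r), (17,p), (17,q), (17,r)}
These 29 distinct sets form the basis B.
Close under arbitrary unions to get τ_{X×Y}; counting gives |τ_{X×Y}| = 125.


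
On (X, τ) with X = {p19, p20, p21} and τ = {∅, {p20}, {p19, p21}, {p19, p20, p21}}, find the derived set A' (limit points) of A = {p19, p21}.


A' = {p19, p21}

For each x ∈ X, list the open sets U ∈ τ with x ∈ U, then check whether U ∩ (A ∖ {x}) ≠ ∅ for every such U.
  x = p19: opens ∋ x are {p19, p21}, {p19, p20, p21}; each meets A ∖ {p19}, so x IS a limit point.
  x = p20: open {p20} ∋ x has {p20} ∩ (A ∖ {p20}) = ∅, so x is NOT a limit point.
  x = p21: opens ∋ x are {p19, p21}, {p19, p20, p21}; each meets A ∖ {p21}, so x IS a limit point.
Collecting: A' = {p19, p21}.


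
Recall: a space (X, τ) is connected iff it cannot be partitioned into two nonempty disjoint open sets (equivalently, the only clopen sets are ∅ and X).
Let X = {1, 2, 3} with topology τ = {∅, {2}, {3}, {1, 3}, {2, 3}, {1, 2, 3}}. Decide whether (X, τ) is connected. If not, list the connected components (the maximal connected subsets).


(X, τ) is disconnected; components = [{2}, {1, 3}].

Find clopen sets (U ∈ τ with X ∖ U ∈ τ):
  U = ∅, X ∖ U = {1, 2, 3} — both open, so U is clopen.
  U = {2}, X ∖ U = {1, 3} — both open, so U is clopen.
  U = {1, 3}, X ∖ U = {2} — both open, so U is clopen.
  U = {1, 2, 3}, X ∖ U = ∅ — both open, so U is clopen.
Nontrivial clopen(s) exist: e.g. {2}. So (X, τ) is disconnected.
Compute connected components by grouping points that agree on all clopens:
  component: {2}
  component: {1, 3}


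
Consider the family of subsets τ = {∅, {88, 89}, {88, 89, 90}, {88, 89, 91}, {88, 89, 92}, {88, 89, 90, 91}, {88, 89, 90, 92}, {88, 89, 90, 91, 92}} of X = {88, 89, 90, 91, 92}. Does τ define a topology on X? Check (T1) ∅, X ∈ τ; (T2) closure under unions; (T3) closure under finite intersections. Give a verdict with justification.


τ is NOT a topology on X.

Axiom (T1): ∅ ∈ τ? Yes; X ∈ τ? Yes.
Axiom (T2/T3): check pairwise unions and intersections of members of τ.
Counterexample for (T2): {88, 89, 91} ∪ {88, 89, 92} = {88, 89, 91, 92} ∉ τ. Therefore τ is NOT a topology.


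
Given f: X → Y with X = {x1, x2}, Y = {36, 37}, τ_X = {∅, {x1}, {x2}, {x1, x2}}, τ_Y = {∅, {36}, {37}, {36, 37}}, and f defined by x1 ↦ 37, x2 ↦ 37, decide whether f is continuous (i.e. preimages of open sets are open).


f IS continuous.

Compute f^{-1}(U) for each U ∈ τ_Y:
  U = ∅: f^{-1}(U) = ∅ ∈ τ_X ✓.
  U = {36}: f^{-1}(U) = ∅ ∈ τ_X ✓.
  U = {37}: f^{-1}(U) = {x1, x2} ∈ τ_X ✓.
  U = {36, 37}: f^{-1}(U) = {x1, x2} ∈ τ_X ✓.
Every preimage lies in τ_X, so f IS continuous.


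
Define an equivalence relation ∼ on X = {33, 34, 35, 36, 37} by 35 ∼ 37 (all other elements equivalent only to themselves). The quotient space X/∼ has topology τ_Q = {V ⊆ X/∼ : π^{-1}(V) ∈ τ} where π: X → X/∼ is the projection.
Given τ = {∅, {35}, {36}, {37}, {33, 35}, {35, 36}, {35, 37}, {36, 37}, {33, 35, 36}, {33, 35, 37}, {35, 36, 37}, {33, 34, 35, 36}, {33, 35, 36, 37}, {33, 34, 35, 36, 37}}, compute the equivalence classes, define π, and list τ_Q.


X/∼ = {[33], [34], [35=37], [36]}; |τ_Q| = 7.

Equivalence classes: [33], [34], [35=37], [36].
Quotient map π: X → X/∼ sends 33 ↦ [33], 34 ↦ [34], 35 ↦ [35=37], 36 ↦ [36], 37 ↦ [35=37].
For each subset V ⊆ X/∼, compute π^{-1}(V) ⊆ X and check whether π^{-1}(V) ∈ τ. V is open in τ_Q iff π^{-1}(V) ∈ τ.
  V = {}: π^{-1}(V) = ∅ ∈ τ ✓.
  V = {[33]}: π^{-1}(V) = {33} ∉ τ ✗.
  V = {[34]}: π^{-1}(V) = {34} ∉ τ ✗.
  V = {[33], [34]}: π^{-1}(V) = {33, 34} ∉ τ ✗.
  V = {[35=37]}: π^{-1}(V) = {35, 37} ∈ τ ✓.
  V = {[33], [35=37]}: π^{-1}(V) = {33, 35, 37} ∈ τ ✓.
  V = {[34], [35=37]}: π^{-1}(V) = {34, 35, 37} ∉ τ ✗.
  V = {[33], [34], [35=37]}: π^{-1}(V) = {33, 34, 35, 37} ∉ τ ✗.
  V = {[36]}: π^{-1}(V) = {36} ∈ τ ✓.
  V = {[33], [36]}: π^{-1}(V) = {33, 36} ∉ τ ✗.
  V = {[34], [36]}: π^{-1}(V) = {34, 36} ∉ τ ✗.
  V = {[33], [34], [36]}: π^{-1}(V) = {33, 34, 36} ∉ τ ✗.
  V = {[35=37], [36]}: π^{-1}(V) = {35, 36, 37} ∈ τ ✓.
  V = {[33], [35=37], [36]}: π^{-1}(V) = {33, 35, 36, 37} ∈ τ ✓.
  V = {[34], [35=37], [36]}: π^{-1}(V) = {34, 35, 36, 37} ∉ τ ✗.
  V = {[33], [34], [35=37], [36]}: π^{-1}(V) = {33, 34, 35, 36, 37} ∈ τ ✓.
Open sets in the quotient: τ_Q = {{}, {[35=37]}, {[33], [35=37]}, {[36]}, {[35=37], [36]}, {[33], [35=37], [36]}, {[33], [34], [35=37], [36]}} (7 elements).


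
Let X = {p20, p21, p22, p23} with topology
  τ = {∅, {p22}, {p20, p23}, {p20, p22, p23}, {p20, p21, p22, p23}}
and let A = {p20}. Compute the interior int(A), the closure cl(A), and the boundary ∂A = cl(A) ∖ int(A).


int(A) = ∅, cl(A) = {p20, p21, p23}, ∂A = {p20, p21, p23}.

Closed sets in (X, τ) are complements of opens:
  closed(X, τ) = {∅, {p21}, {p21, p22}, {p20, p21, p23}, {p20, p21, p22, p23}}.
int(A) = ⋃ {U ∈ τ : U ⊆ A}. Opens contained in A: ∅.
Taking the union of these: int(A) = ∅.
cl(A) = ⋂ {C closed : A ⊆ C}. Closed sets containing A: {p20, p21, p23}, {p20, p21, p22, p23}.
Intersecting these: cl(A) = {p20, p21, p23}.
∂A = cl(A) ∖ int(A) = {p20, p21, p23} ∖ ∅ = {p20, p21, p23}.


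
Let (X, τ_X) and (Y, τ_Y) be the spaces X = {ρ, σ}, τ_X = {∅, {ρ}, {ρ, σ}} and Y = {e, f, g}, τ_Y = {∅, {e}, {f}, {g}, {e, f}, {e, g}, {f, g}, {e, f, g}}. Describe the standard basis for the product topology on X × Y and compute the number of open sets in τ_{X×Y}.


Basis B = {∅ × ∅, {ρ} × {e}, {ρ} × {f}, {ρ} × {g}, {ρ} × {e, f}, {ρ} × {e, g}, {ρ, σ} × {e}, {ρ} × {f, g}, {ρ, σ} × {f}, {ρ, σ} × {g}, {ρ} × {e, f, g}, {ρ, σ} × {e, f}, {ρ, σ} × {e, g}, {ρ, σ} × {f, g}, {ρ, σ} × {e, f, g}}; |τ_{X×Y}| = 27.

Enumerate products U × V with U ∈ τ_X, V ∈ τ_Y (deduplicated):
  ∅ × ∅ = {} (∅)
  {ρ} × {e} = {(ρ,e)}
  {ρ} × {f} = {(ρ,f)}
  {ρ} × {g} = {(ρ,g)}
  {ρ} × {e, f} = {(ρ,e), (ρ,f)}
  {ρ} × {e, g} = {(ρ,e), (ρ,g)}
  {ρ, σ} × {e} = {(ρ,e), (σ,e)}
  {ρ} × {f, g} = {(ρ,f), (ρ,g)}
  {ρ, σ} × {f} = {(ρ,f), (σ,f)}
  {ρ, σ} × {g} = {(ρ,g), (σ,g)}
  {ρ} × {e, f, g} = {(ρ,e), (ρ,f), (ρ,g)}
  {ρ, σ} × {e, f} = {(ρ,e), (ρ,f), (σ,e), (σ,f)}
  {ρ, σ} × {e, g} = {(ρ,e), (ρ,g), (σ,e), (σ,g)}
  {ρ, σ} × {f, g} = {(ρ,f), (ρ,g), (σ,f), (σ,g)}
  {ρ, σ} × {e, f, g} = {(ρ,e), (ρ,f), (ρ,g), (σ,e), (σ,f), (σ,g)}
These 15 distinct sets form the basis B.
Close under arbitrary unions to get τ_{X×Y}; counting gives |τ_{X×Y}| = 27.


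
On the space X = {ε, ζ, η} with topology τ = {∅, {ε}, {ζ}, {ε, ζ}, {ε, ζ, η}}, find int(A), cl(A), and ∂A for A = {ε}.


int(A) = {ε}, cl(A) = {ε, η}, ∂A = {η}.

Closed sets in (X, τ) are complements of opens:
  closed(X, τ) = {∅, {η}, {ε, η}, {ζ, η}, {ε, ζ, η}}.
int(A) = ⋃ {U ∈ τ : U ⊆ A}. Opens contained in A: ∅, {ε}.
Taking the union of these: int(A) = {ε}.
cl(A) = ⋂ {C closed : A ⊆ C}. Closed sets containing A: {ε, η}, {ε, ζ, η}.
Intersecting these: cl(A) = {ε, η}.
∂A = cl(A) ∖ int(A) = {ε, η} ∖ {ε} = {η}.


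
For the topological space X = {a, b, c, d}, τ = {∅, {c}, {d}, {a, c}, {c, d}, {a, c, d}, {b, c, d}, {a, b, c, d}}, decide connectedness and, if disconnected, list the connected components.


(X, τ) is connected.

Find clopen sets (U ∈ τ with X ∖ U ∈ τ):
  U = ∅, X ∖ U = {a, b, c, d} — both open, so U is clopen.
  U = {a, b, c, d}, X ∖ U = ∅ — both open, so U is clopen.
Only trivial clopens (∅ and X) exist, so (X, τ) is connected.
Compute connected components by grouping points that agree on all clopens:
  component: {a, b, c, d}


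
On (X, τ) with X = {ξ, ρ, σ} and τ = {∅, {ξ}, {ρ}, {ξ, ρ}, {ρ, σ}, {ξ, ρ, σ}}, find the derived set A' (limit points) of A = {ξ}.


A' = ∅

For each x ∈ X, list the open sets U ∈ τ with x ∈ U, then check whether U ∩ (A ∖ {x}) ≠ ∅ for every such U.
  x = ξ: open {ξ} ∋ x has {ξ} ∩ (A ∖ {ξ}) = ∅, so x is NOT a limit point.
  x = ρ: open {ρ} ∋ x has {ρ} ∩ (A ∖ {ρ}) = ∅, so x is NOT a limit point.
  x = σ: open {ρ, σ} ∋ x has {ρ, σ} ∩ (A ∖ {σ}) = ∅, so x is NOT a limit point.
Collecting: A' = ∅.


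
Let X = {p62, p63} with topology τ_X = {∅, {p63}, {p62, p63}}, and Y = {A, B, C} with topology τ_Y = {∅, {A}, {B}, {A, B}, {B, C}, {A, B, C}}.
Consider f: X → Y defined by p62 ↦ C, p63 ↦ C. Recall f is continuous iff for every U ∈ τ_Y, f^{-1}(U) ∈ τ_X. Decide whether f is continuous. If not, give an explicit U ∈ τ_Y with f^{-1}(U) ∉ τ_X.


f IS continuous.

Compute f^{-1}(U) for each U ∈ τ_Y:
  U = ∅: f^{-1}(U) = ∅ ∈ τ_X ✓.
  U = {A}: f^{-1}(U) = ∅ ∈ τ_X ✓.
  U = {B}: f^{-1}(U) = ∅ ∈ τ_X ✓.
  U = {A, B}: f^{-1}(U) = ∅ ∈ τ_X ✓.
  U = {B, C}: f^{-1}(U) = {p62, p63} ∈ τ_X ✓.
  U = {A, B, C}: f^{-1}(U) = {p62, p63} ∈ τ_X ✓.
Every preimage lies in τ_X, so f IS continuous.


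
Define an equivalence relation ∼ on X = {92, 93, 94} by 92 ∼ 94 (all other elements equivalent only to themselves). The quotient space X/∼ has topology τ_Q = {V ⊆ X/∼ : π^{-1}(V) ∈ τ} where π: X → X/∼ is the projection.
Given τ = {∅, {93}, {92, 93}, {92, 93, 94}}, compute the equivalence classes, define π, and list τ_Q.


X/∼ = {[92=94], [93]}; |τ_Q| = 3.

Equivalence classes: [92=94], [93].
Quotient map π: X → X/∼ sends 92 ↦ [92=94], 93 ↦ [93], 94 ↦ [92=94].
For each subset V ⊆ X/∼, compute π^{-1}(V) ⊆ X and check whether π^{-1}(V) ∈ τ. V is open in τ_Q iff π^{-1}(V) ∈ τ.
  V = {}: π^{-1}(V) = ∅ ∈ τ ✓.
  V = {[92=94]}: π^{-1}(V) = {92, 94} ∉ τ ✗.
  V = {[93]}: π^{-1}(V) = {93} ∈ τ ✓.
  V = {[92=94], [93]}: π^{-1}(V) = {92, 93, 94} ∈ τ ✓.
Open sets in the quotient: τ_Q = {{}, {[93]}, {[92=94], [93]}} (3 elements).


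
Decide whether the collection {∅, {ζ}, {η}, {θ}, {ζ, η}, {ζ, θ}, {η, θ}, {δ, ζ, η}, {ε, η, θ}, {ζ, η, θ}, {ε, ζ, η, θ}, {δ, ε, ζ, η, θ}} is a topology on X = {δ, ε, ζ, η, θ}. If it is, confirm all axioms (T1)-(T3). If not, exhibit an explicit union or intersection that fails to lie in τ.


τ is NOT a topology on X.

Axiom (T1): ∅ ∈ τ? Yes; X ∈ τ? Yes.
Axiom (T2/T3): check pairwise unions and intersections of members of τ.
Counterexample for (T2): {θ} ∪ {δ, ζ, η} = {δ, ζ, η, θ} ∉ τ. Therefore τ is NOT a topology.


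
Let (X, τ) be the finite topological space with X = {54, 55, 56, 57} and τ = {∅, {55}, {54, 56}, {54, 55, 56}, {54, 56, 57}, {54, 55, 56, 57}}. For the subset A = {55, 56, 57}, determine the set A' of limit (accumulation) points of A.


A' = {54, 57}

For each x ∈ X, list the open sets U ∈ τ with x ∈ U, then check whether U ∩ (A ∖ {x}) ≠ ∅ for every such U.
  x = 54: opens ∋ x are {54, 56}, {54, 55, 56}, {54, 56, 57}, {54, 55, 56, 57}; each meets A ∖ {54}, so x IS a limit point.
  x = 55: open {55} ∋ x has {55} ∩ (A ∖ {55}) = ∅, so x is NOT a limit point.
  x = 56: open {54, 56} ∋ x has {54, 56} ∩ (A ∖ {56}) = ∅, so x is NOT a limit point.
  x = 57: opens ∋ x are {54, 56, 57}, {54, 55, 56, 57}; each meets A ∖ {57}, so x IS a limit point.
Collecting: A' = {54, 57}.


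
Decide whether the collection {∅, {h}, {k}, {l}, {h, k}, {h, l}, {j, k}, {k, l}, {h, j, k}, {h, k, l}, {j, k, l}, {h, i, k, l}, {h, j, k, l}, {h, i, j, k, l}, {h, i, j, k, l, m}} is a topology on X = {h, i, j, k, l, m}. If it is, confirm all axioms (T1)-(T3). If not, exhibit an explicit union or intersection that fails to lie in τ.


τ IS a topology on X.

Axiom (T1): ∅ ∈ τ? Yes; X ∈ τ? Yes.
Axiom (T2/T3): check pairwise unions and intersections of members of τ.
All pairwise intersections and unions checked — each lies in τ. Therefore τ satisfies (T1), (T2), (T3): it IS a topology on X.


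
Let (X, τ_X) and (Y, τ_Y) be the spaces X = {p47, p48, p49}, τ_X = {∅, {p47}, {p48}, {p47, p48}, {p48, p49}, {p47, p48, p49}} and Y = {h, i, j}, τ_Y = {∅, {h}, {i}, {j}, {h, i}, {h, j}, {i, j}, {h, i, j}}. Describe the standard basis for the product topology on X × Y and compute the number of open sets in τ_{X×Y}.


Basis B = {∅ × ∅, {p47} × {h}, {p47} × {i}, {p47} × {j}, {p48} × {h}, {p48} × {i}, {p48} × {j}, {p47} × {h, i}, {p47} × {h, j}, {p47, p48} × {h}, {p47} × {i, j}, {p47, p48} × {i}, {p47, p48} × {j}, {p48} × {h, i}, {p48} × {h, j}, {p48, p49} × {h}, {p48} × {i, j}, {p48, p49} × {i}, {p48, p49} × {j}, {p47} × {h, i, j}, {p47, p48, p49} × {h}, {p47, p48, p49} × {i}, {p47, p48, p49} × {j}, {p48} × {h, i, j}, {p47, p48} × {h, i}, {p47, p48} × {h, j}, {p47, p48} × {i, j}, {p48, p49} × {h, i}, {p48, p49} × {h, j}, {p48, p49} × {i, j}, {p47, p48} × {h, i, j}, {p47, p48, p49} × {h, i}, {p47, p48, p49} × {h, j}, {p47, p48, p49} × {i, j}, {p48, p49} × {h, i, j}, {p47, p48, p49} × {h, i, j}}; |τ_{X×Y}| = 216.

Enumerate products U × V with U ∈ τ_X, V ∈ τ_Y (deduplicated):
  ∅ × ∅ = {} (∅)
  {p47} × {h} = {(p47,h)}
  {p47} × {i} = {(p47,i)}
  {p47} × {j} = {(p47,j)}
  {p48} × {h} = {(p48,h)}
  {p48} × {i} = {(p48,i)}
  {p48} × {j} = {(p48,j)}
  {p47} × {h, i} = {(p47,h), (p47,i)}
  {p47} × {h, j} = {(p47,h), (p47,j)}
  {p47, p48} × {h} = {(p47,h), (p48,h)}
  {p47} × {i, j} = {(p47,i), (p47,j)}
  {p47, p48} × {i} = {(p47,i), (p48,i)}
  {p47, p48} × {j} = {(p47,j), (p48,j)}
  {p48} × {h, i} = {(p48,h), (p48,i)}
  {p48} × {h, j} = {(p48,h), (p48,j)}
  {p48, p49} × {h} = {(p48,h), (p49,h)}
  {p48} × {i, j} = {(p48,i), (p48,j)}
  {p48, p49} × {i} = {(p48,i), (p49,i)}
  {p48, p49} × {j} = {(p48,j), (p49,j)}
  {p47} × {h, i, j} = {(p47,h), (p47,i), (p47,j)}
  {p47, p48, p49} × {h} = {(p47,h), (p48,h), (p49,h)}
  {p47, p48, p49} × {i} = {(p47,i), (p48,i), (p49,i)}
  {p47, p48, p49} × {j} = {(p47,j), (p48,j), (p49,j)}
  {p48} × {h, i, j} = {(p48,h), (p48,i), (p48,j)}
  {p47, p48} × {h, i} = {(p47,h), (p47,i), (p48,h), (p48,i)}
  {p47, p48} × {h, j} = {(p47,h), (p47,j), (p48,h), (p48,j)}
  {p47, p48} × {i, j} = {(p47,i), (p47,j), (p48,i), (p48,j)}
  {p48, p49} × {h, i} = {(p48,h), (p48,i), (p49,h), (p49,i)}
  {p48, p49} × {h, j} = {(p48,h), (p48,j), (p49,h), (p49,j)}
  {p48, p49} × {i, j} = {(p48,i), (p48,j), (p49,i), (p49,j)}
  {p47, p48} × {h, i, j} = {(p47,h), (p47,i), (p47,j), (p48,h), (p48,i), (p48,j)}
  {p47, p48, p49} × {h, i} = {(p47,h), (p47,i), (p48,h), (p48,i), (p49,h), (p49,i)}
  {p47, p48, p49} × {h, j} = {(p47,h), (p47,j), (p48,h), (p48,j), (p49,h), (p49,j)}
  {p47, p48, p49} × {i, j} = {(p47,i), (p47,j), (p48,i), (p48,j), (p49,i), (p49,j)}
  {p48, p49} × {h, i, j} = {(p48,h), (p48,i), (p48,j), (p49,h), (p49,i), (p49,j)}
  {p47, p48, p49} × {h, i, j} = {(p47,h), (p47,i), (p47,j), (p48,h), (p48,i), (p48,j), (p49,h), (p49,i), (p49,j)}
These 36 distinct sets form the basis B.
Close under arbitrary unions to get τ_{X×Y}; counting gives |τ_{X×Y}| = 216.


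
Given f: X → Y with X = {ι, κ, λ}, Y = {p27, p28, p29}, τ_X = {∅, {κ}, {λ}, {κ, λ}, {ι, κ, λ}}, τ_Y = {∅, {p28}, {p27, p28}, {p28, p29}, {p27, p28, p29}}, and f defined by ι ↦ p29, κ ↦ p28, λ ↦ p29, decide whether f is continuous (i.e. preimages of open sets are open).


f IS continuous.

Compute f^{-1}(U) for each U ∈ τ_Y:
  U = ∅: f^{-1}(U) = ∅ ∈ τ_X ✓.
  U = {p28}: f^{-1}(U) = {κ} ∈ τ_X ✓.
  U = {p27, p28}: f^{-1}(U) = {κ} ∈ τ_X ✓.
  U = {p28, p29}: f^{-1}(U) = {ι, κ, λ} ∈ τ_X ✓.
  U = {p27, p28, p29}: f^{-1}(U) = {ι, κ, λ} ∈ τ_X ✓.
Every preimage lies in τ_X, so f IS continuous.


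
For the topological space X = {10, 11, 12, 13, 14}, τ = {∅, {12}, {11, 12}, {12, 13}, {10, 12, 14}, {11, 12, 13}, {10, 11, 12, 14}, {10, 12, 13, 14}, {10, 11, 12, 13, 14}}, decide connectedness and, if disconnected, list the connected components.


(X, τ) is connected.

Find clopen sets (U ∈ τ with X ∖ U ∈ τ):
  U = ∅, X ∖ U = {10, 11, 12, 13, 14} — both open, so U is clopen.
  U = {10, 11, 12, 13, 14}, X ∖ U = ∅ — both open, so U is clopen.
Only trivial clopens (∅ and X) exist, so (X, τ) is connected.
Compute connected components by grouping points that agree on all clopens:
  component: {10, 11, 12, 13, 14}


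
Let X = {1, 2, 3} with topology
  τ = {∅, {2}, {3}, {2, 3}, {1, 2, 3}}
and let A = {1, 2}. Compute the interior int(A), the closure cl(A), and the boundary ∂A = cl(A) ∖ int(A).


int(A) = {2}, cl(A) = {1, 2}, ∂A = {1}.

Closed sets in (X, τ) are complements of opens:
  closed(X, τ) = {∅, {1}, {1, 2}, {1, 3}, {1, 2, 3}}.
int(A) = ⋃ {U ∈ τ : U ⊆ A}. Opens contained in A: ∅, {2}.
Taking the union of these: int(A) = {2}.
cl(A) = ⋂ {C closed : A ⊆ C}. Closed sets containing A: {1, 2}, {1, 2, 3}.
Intersecting these: cl(A) = {1, 2}.
∂A = cl(A) ∖ int(A) = {1, 2} ∖ {2} = {1}.
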